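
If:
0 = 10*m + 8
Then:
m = -4/5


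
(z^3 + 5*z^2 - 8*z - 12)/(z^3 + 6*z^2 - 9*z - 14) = (z + 6)/(z + 7)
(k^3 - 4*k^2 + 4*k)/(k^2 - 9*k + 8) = k*(k^2 - 4*k + 4)/(k^2 - 9*k + 8)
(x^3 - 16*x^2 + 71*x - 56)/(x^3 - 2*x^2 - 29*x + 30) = (x^2 - 15*x + 56)/(x^2 - x - 30)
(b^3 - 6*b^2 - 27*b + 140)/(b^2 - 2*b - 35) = b - 4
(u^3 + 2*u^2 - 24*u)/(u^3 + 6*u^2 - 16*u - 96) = u/(u + 4)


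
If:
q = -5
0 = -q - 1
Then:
No Solution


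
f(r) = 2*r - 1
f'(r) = 2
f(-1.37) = -3.74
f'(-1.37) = 2.00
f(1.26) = 1.52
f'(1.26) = 2.00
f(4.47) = 7.94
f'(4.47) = 2.00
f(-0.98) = -2.96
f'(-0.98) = 2.00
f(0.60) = 0.20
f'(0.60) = 2.00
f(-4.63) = -10.26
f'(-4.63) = 2.00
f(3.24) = 5.48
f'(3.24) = 2.00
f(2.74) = 4.48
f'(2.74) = 2.00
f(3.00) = 5.00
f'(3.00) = 2.00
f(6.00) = 11.00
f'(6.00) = 2.00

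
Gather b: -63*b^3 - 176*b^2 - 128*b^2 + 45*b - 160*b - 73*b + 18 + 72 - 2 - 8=-63*b^3 - 304*b^2 - 188*b + 80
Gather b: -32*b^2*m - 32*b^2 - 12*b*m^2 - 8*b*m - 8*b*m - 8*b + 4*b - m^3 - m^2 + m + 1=b^2*(-32*m - 32) + b*(-12*m^2 - 16*m - 4) - m^3 - m^2 + m + 1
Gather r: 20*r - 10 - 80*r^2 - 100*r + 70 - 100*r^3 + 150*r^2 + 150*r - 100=-100*r^3 + 70*r^2 + 70*r - 40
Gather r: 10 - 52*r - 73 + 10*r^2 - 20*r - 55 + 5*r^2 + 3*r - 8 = 15*r^2 - 69*r - 126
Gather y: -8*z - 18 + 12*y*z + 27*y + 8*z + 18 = y*(12*z + 27)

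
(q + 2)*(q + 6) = q^2 + 8*q + 12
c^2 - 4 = (c - 2)*(c + 2)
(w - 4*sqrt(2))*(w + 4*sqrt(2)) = w^2 - 32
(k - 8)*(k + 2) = k^2 - 6*k - 16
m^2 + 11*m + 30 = (m + 5)*(m + 6)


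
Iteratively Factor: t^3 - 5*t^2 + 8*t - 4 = (t - 2)*(t^2 - 3*t + 2) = (t - 2)*(t - 1)*(t - 2)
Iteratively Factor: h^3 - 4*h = (h - 2)*(h^2 + 2*h) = (h - 2)*(h + 2)*(h)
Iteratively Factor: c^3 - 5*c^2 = (c - 5)*(c^2) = c*(c - 5)*(c)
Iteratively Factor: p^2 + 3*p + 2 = (p + 2)*(p + 1)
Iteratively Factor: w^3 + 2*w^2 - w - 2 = (w + 1)*(w^2 + w - 2) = (w + 1)*(w + 2)*(w - 1)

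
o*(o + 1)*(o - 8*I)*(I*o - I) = I*o^4 + 8*o^3 - I*o^2 - 8*o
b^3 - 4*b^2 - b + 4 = (b - 4)*(b - 1)*(b + 1)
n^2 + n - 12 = (n - 3)*(n + 4)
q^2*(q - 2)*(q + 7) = q^4 + 5*q^3 - 14*q^2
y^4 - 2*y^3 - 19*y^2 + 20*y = y*(y - 5)*(y - 1)*(y + 4)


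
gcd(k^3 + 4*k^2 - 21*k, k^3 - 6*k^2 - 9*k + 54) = k - 3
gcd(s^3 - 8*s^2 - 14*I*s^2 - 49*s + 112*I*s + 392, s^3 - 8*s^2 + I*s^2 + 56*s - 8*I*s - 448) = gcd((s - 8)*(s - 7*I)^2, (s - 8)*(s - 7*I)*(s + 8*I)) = s^2 + s*(-8 - 7*I) + 56*I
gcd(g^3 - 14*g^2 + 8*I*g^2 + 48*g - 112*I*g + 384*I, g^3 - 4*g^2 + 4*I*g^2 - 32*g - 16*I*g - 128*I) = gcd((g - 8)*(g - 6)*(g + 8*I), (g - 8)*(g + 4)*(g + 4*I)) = g - 8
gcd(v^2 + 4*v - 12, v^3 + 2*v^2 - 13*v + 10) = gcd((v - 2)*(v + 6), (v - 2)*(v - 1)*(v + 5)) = v - 2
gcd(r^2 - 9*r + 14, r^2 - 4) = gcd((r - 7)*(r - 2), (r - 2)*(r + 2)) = r - 2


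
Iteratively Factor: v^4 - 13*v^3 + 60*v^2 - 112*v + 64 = (v - 4)*(v^3 - 9*v^2 + 24*v - 16) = (v - 4)^2*(v^2 - 5*v + 4) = (v - 4)^2*(v - 1)*(v - 4)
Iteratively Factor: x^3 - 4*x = (x + 2)*(x^2 - 2*x) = (x - 2)*(x + 2)*(x)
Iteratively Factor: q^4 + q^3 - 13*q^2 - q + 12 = (q + 4)*(q^3 - 3*q^2 - q + 3) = (q + 1)*(q + 4)*(q^2 - 4*q + 3) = (q - 3)*(q + 1)*(q + 4)*(q - 1)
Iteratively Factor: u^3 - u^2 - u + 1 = (u + 1)*(u^2 - 2*u + 1) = (u - 1)*(u + 1)*(u - 1)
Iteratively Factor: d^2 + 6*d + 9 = (d + 3)*(d + 3)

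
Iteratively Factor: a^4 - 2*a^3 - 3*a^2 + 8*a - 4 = (a - 1)*(a^3 - a^2 - 4*a + 4) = (a - 1)*(a + 2)*(a^2 - 3*a + 2) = (a - 1)^2*(a + 2)*(a - 2)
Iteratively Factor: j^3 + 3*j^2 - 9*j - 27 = (j - 3)*(j^2 + 6*j + 9) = (j - 3)*(j + 3)*(j + 3)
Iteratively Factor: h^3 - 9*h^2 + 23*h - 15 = (h - 3)*(h^2 - 6*h + 5) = (h - 3)*(h - 1)*(h - 5)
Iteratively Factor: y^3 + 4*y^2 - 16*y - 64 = (y - 4)*(y^2 + 8*y + 16) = (y - 4)*(y + 4)*(y + 4)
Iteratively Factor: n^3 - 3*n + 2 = (n + 2)*(n^2 - 2*n + 1) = (n - 1)*(n + 2)*(n - 1)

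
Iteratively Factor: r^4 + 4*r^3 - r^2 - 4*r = (r)*(r^3 + 4*r^2 - r - 4) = r*(r - 1)*(r^2 + 5*r + 4) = r*(r - 1)*(r + 4)*(r + 1)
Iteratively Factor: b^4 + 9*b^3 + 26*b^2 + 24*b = (b + 3)*(b^3 + 6*b^2 + 8*b) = (b + 3)*(b + 4)*(b^2 + 2*b) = (b + 2)*(b + 3)*(b + 4)*(b)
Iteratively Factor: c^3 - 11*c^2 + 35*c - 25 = (c - 5)*(c^2 - 6*c + 5) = (c - 5)^2*(c - 1)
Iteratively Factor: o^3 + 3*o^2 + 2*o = (o + 1)*(o^2 + 2*o) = o*(o + 1)*(o + 2)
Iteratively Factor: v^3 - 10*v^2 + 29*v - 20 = (v - 4)*(v^2 - 6*v + 5) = (v - 4)*(v - 1)*(v - 5)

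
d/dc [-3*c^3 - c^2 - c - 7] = -9*c^2 - 2*c - 1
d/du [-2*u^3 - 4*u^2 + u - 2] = -6*u^2 - 8*u + 1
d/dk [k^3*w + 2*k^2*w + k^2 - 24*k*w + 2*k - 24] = 3*k^2*w + 4*k*w + 2*k - 24*w + 2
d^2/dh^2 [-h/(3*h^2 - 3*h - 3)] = 2*(-h^3 - 3*h + 1)/(3*(h^6 - 3*h^5 + 5*h^3 - 3*h - 1))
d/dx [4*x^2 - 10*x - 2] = 8*x - 10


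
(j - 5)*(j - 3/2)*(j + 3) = j^3 - 7*j^2/2 - 12*j + 45/2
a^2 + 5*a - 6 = (a - 1)*(a + 6)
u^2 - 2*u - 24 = (u - 6)*(u + 4)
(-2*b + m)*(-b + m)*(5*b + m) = 10*b^3 - 13*b^2*m + 2*b*m^2 + m^3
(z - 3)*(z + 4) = z^2 + z - 12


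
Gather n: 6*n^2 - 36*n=6*n^2 - 36*n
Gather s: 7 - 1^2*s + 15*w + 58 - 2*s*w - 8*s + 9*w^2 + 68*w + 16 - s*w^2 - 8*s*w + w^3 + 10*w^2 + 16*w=s*(-w^2 - 10*w - 9) + w^3 + 19*w^2 + 99*w + 81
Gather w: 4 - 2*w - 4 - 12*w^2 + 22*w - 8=-12*w^2 + 20*w - 8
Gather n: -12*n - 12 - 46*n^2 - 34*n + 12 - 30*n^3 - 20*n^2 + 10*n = -30*n^3 - 66*n^2 - 36*n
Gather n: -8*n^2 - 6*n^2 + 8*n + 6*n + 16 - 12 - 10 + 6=-14*n^2 + 14*n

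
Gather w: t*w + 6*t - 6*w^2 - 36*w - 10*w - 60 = 6*t - 6*w^2 + w*(t - 46) - 60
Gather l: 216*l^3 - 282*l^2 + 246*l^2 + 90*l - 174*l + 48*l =216*l^3 - 36*l^2 - 36*l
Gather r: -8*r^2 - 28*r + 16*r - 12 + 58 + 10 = -8*r^2 - 12*r + 56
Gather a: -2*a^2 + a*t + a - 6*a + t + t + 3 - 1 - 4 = -2*a^2 + a*(t - 5) + 2*t - 2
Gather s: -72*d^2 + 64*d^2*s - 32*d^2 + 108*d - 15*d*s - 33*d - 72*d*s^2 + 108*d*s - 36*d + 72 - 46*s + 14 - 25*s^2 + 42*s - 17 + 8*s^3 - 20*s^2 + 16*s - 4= -104*d^2 + 39*d + 8*s^3 + s^2*(-72*d - 45) + s*(64*d^2 + 93*d + 12) + 65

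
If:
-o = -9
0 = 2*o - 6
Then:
No Solution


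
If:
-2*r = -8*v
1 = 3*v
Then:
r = 4/3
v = 1/3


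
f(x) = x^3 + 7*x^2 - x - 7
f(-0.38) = -5.66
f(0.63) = -4.60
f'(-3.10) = -15.57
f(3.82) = 147.07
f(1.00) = 0.00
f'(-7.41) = 59.98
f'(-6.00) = 23.00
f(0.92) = -1.22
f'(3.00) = 68.00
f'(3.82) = 96.26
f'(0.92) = 14.42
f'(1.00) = 16.00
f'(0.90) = 14.03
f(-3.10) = 33.58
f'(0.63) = 9.01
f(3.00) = 80.00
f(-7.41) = -22.10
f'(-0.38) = -5.89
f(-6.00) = 35.00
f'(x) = 3*x^2 + 14*x - 1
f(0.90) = -1.50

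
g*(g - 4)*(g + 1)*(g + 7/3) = g^4 - 2*g^3/3 - 11*g^2 - 28*g/3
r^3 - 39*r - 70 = (r - 7)*(r + 2)*(r + 5)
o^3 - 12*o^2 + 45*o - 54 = (o - 6)*(o - 3)^2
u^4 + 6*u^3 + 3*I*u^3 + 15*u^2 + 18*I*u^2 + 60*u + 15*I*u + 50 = (u + 1)*(u + 5)*(u - 2*I)*(u + 5*I)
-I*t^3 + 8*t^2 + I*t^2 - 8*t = t*(t + 8*I)*(-I*t + I)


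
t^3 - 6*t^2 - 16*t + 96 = (t - 6)*(t - 4)*(t + 4)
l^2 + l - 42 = (l - 6)*(l + 7)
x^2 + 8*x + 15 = (x + 3)*(x + 5)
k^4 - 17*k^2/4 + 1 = (k - 2)*(k - 1/2)*(k + 1/2)*(k + 2)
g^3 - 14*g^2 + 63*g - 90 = (g - 6)*(g - 5)*(g - 3)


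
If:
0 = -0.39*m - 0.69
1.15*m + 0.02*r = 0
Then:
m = -1.77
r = 101.73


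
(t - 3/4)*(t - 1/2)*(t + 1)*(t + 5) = t^4 + 19*t^3/4 - 17*t^2/8 - 4*t + 15/8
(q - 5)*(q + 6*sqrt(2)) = q^2 - 5*q + 6*sqrt(2)*q - 30*sqrt(2)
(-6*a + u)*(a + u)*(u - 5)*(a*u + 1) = -6*a^3*u^2 + 30*a^3*u - 5*a^2*u^3 + 25*a^2*u^2 - 6*a^2*u + 30*a^2 + a*u^4 - 5*a*u^3 - 5*a*u^2 + 25*a*u + u^3 - 5*u^2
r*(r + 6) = r^2 + 6*r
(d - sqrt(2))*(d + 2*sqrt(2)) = d^2 + sqrt(2)*d - 4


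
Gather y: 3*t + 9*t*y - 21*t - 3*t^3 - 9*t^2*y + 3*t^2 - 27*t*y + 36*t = -3*t^3 + 3*t^2 + 18*t + y*(-9*t^2 - 18*t)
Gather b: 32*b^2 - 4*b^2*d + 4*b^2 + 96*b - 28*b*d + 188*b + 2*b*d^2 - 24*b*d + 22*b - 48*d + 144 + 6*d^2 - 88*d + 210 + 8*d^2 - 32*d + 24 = b^2*(36 - 4*d) + b*(2*d^2 - 52*d + 306) + 14*d^2 - 168*d + 378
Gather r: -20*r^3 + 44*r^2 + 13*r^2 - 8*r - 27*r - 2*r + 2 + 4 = -20*r^3 + 57*r^2 - 37*r + 6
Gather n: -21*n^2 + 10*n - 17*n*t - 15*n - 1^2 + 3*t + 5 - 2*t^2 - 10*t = -21*n^2 + n*(-17*t - 5) - 2*t^2 - 7*t + 4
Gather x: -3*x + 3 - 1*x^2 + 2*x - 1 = -x^2 - x + 2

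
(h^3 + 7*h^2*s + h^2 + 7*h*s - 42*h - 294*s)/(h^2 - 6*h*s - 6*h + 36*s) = (-h^2 - 7*h*s - 7*h - 49*s)/(-h + 6*s)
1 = 1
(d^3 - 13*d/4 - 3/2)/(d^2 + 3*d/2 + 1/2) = (d^2 - d/2 - 3)/(d + 1)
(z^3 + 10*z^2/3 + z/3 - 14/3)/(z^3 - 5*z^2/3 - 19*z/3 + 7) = (z + 2)/(z - 3)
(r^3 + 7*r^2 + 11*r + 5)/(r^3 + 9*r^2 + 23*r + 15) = (r + 1)/(r + 3)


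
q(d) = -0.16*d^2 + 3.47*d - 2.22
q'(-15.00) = 8.27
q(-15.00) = -90.27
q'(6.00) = 1.55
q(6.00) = 12.84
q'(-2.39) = 4.23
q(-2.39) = -11.43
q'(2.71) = 2.60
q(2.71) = 6.01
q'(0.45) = 3.33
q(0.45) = -0.69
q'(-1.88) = 4.07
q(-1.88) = -9.31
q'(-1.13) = 3.83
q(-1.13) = -6.35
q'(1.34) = 3.04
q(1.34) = 2.14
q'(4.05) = 2.17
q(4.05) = 9.21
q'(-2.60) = 4.30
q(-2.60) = -12.32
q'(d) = 3.47 - 0.32*d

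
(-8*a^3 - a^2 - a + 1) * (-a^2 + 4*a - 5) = 8*a^5 - 31*a^4 + 37*a^3 + 9*a - 5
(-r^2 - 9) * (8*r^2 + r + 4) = -8*r^4 - r^3 - 76*r^2 - 9*r - 36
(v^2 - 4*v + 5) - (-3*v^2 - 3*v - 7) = 4*v^2 - v + 12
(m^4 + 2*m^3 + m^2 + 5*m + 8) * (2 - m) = -m^5 + 3*m^3 - 3*m^2 + 2*m + 16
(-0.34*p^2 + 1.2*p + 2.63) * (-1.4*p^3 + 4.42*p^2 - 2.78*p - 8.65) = 0.476*p^5 - 3.1828*p^4 + 2.5672*p^3 + 11.2296*p^2 - 17.6914*p - 22.7495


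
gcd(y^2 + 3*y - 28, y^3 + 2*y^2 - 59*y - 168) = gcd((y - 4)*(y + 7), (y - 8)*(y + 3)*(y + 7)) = y + 7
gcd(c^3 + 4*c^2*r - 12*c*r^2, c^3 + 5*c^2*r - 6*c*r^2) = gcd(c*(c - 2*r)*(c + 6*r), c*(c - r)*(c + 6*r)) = c^2 + 6*c*r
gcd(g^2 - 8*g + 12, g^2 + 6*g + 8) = 1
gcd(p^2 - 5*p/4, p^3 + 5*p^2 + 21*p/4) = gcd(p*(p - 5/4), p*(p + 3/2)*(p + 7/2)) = p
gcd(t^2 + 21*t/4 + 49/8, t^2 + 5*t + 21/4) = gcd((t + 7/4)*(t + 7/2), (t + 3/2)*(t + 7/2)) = t + 7/2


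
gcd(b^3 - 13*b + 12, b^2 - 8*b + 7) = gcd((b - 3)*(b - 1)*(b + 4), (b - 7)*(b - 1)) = b - 1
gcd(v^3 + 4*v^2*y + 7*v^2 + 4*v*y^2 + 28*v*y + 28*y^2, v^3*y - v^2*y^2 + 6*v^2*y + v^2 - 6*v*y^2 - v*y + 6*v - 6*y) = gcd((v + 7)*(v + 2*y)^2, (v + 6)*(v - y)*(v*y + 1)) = 1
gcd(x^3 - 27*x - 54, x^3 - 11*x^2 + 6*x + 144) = x^2 - 3*x - 18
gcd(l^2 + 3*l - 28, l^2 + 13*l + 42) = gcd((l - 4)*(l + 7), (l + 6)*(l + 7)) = l + 7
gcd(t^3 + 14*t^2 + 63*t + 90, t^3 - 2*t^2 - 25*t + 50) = t + 5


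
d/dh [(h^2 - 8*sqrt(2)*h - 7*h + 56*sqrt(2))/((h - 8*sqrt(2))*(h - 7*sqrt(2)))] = 7*(-sqrt(2)*h^2 + h^2 - 16*sqrt(2)*h + 32*h - 128*sqrt(2) + 128)/(h^4 - 30*sqrt(2)*h^3 + 674*h^2 - 3360*sqrt(2)*h + 12544)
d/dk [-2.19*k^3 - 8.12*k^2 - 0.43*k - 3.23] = -6.57*k^2 - 16.24*k - 0.43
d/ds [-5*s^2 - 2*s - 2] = -10*s - 2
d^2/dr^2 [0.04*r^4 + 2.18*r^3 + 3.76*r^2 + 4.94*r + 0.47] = 0.48*r^2 + 13.08*r + 7.52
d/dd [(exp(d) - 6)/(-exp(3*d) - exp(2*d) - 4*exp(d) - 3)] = ((exp(d) - 6)*(3*exp(2*d) + 2*exp(d) + 4) - exp(3*d) - exp(2*d) - 4*exp(d) - 3)*exp(d)/(exp(3*d) + exp(2*d) + 4*exp(d) + 3)^2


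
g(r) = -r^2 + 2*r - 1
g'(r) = 2 - 2*r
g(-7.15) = -66.42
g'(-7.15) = 16.30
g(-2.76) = -14.14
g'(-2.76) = 7.52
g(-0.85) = -3.42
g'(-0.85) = 3.70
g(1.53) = -0.28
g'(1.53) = -1.06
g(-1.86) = -8.18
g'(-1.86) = 5.72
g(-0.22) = -1.49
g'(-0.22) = 2.44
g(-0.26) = -1.59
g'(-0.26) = 2.52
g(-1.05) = -4.20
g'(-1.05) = 4.10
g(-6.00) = -49.00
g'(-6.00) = 14.00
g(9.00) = -64.00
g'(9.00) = -16.00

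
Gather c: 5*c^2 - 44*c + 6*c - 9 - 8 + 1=5*c^2 - 38*c - 16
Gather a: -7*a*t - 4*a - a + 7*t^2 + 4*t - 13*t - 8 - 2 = a*(-7*t - 5) + 7*t^2 - 9*t - 10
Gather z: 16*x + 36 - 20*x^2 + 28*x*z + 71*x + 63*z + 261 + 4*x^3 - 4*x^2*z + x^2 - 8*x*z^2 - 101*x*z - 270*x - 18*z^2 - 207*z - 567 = 4*x^3 - 19*x^2 - 183*x + z^2*(-8*x - 18) + z*(-4*x^2 - 73*x - 144) - 270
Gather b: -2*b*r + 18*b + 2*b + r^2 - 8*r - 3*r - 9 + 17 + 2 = b*(20 - 2*r) + r^2 - 11*r + 10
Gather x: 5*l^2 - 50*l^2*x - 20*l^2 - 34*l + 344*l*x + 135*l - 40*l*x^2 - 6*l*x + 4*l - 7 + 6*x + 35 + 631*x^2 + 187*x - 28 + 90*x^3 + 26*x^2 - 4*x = -15*l^2 + 105*l + 90*x^3 + x^2*(657 - 40*l) + x*(-50*l^2 + 338*l + 189)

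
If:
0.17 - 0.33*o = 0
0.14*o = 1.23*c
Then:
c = 0.06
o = 0.52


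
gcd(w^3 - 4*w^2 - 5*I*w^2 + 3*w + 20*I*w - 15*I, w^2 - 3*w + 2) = w - 1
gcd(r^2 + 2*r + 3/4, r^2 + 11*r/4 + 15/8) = r + 3/2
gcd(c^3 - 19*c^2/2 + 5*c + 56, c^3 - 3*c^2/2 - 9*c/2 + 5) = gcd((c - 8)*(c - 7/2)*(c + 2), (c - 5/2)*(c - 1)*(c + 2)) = c + 2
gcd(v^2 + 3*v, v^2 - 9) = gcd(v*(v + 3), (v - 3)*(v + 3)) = v + 3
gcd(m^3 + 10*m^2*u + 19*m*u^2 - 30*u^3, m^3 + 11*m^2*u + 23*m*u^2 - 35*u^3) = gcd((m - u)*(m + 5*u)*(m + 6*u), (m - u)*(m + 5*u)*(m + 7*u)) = -m^2 - 4*m*u + 5*u^2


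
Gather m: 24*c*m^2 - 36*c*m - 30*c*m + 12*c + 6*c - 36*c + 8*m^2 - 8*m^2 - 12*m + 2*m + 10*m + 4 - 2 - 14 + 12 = 24*c*m^2 - 66*c*m - 18*c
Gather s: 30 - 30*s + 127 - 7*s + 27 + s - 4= 180 - 36*s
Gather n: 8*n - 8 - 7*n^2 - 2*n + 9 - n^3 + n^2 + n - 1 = -n^3 - 6*n^2 + 7*n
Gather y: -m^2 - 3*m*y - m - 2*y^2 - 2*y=-m^2 - m - 2*y^2 + y*(-3*m - 2)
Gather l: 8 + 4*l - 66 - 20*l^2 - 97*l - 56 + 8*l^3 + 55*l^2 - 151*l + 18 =8*l^3 + 35*l^2 - 244*l - 96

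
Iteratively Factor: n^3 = (n)*(n^2) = n^2*(n)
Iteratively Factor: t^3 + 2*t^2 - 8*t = (t - 2)*(t^2 + 4*t) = t*(t - 2)*(t + 4)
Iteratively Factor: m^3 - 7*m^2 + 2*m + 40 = (m - 4)*(m^2 - 3*m - 10) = (m - 5)*(m - 4)*(m + 2)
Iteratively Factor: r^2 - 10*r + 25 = (r - 5)*(r - 5)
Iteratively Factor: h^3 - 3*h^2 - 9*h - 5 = (h + 1)*(h^2 - 4*h - 5) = (h - 5)*(h + 1)*(h + 1)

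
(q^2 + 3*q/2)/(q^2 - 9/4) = 2*q/(2*q - 3)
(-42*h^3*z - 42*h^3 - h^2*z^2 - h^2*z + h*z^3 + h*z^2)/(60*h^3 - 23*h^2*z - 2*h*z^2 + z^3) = h*(-42*h^2*z - 42*h^2 - h*z^2 - h*z + z^3 + z^2)/(60*h^3 - 23*h^2*z - 2*h*z^2 + z^3)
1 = 1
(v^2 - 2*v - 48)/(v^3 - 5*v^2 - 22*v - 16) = (v + 6)/(v^2 + 3*v + 2)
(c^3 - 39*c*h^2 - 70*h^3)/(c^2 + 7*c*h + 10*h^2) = c - 7*h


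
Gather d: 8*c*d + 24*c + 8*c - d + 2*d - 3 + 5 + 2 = 32*c + d*(8*c + 1) + 4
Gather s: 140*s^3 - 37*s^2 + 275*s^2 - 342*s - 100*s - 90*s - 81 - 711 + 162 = 140*s^3 + 238*s^2 - 532*s - 630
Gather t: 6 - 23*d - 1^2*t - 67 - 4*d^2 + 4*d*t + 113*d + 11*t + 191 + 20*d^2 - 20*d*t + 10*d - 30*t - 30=16*d^2 + 100*d + t*(-16*d - 20) + 100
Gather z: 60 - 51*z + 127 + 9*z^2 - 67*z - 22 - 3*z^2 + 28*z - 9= 6*z^2 - 90*z + 156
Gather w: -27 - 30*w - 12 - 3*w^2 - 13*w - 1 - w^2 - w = -4*w^2 - 44*w - 40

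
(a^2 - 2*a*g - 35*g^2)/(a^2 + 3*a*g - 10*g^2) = (a - 7*g)/(a - 2*g)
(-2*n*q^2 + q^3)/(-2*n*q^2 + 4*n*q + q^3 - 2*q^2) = q/(q - 2)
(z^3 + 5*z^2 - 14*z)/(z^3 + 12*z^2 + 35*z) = (z - 2)/(z + 5)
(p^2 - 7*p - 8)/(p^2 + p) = (p - 8)/p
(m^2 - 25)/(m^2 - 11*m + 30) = (m + 5)/(m - 6)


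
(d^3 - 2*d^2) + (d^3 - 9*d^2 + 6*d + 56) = 2*d^3 - 11*d^2 + 6*d + 56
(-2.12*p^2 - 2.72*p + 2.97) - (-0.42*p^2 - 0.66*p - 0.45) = -1.7*p^2 - 2.06*p + 3.42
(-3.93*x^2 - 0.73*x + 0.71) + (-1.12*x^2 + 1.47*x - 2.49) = -5.05*x^2 + 0.74*x - 1.78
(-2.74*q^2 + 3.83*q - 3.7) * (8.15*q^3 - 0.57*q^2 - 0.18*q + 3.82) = -22.331*q^5 + 32.7763*q^4 - 31.8449*q^3 - 9.0472*q^2 + 15.2966*q - 14.134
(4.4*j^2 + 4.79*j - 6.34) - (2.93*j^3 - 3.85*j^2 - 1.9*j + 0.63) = -2.93*j^3 + 8.25*j^2 + 6.69*j - 6.97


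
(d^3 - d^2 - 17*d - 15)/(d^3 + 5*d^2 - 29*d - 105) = (d + 1)/(d + 7)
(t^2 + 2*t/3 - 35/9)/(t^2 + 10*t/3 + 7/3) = (t - 5/3)/(t + 1)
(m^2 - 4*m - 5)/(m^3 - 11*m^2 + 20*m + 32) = (m - 5)/(m^2 - 12*m + 32)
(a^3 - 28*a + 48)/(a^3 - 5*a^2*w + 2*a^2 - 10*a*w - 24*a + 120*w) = (2 - a)/(-a + 5*w)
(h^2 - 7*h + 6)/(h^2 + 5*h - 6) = (h - 6)/(h + 6)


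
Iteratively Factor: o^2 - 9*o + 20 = (o - 4)*(o - 5)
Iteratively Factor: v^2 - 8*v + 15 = (v - 3)*(v - 5)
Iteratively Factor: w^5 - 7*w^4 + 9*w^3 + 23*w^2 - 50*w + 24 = (w - 1)*(w^4 - 6*w^3 + 3*w^2 + 26*w - 24) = (w - 1)*(w + 2)*(w^3 - 8*w^2 + 19*w - 12) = (w - 3)*(w - 1)*(w + 2)*(w^2 - 5*w + 4) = (w - 3)*(w - 1)^2*(w + 2)*(w - 4)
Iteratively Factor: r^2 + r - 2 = (r - 1)*(r + 2)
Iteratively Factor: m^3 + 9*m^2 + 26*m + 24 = (m + 2)*(m^2 + 7*m + 12) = (m + 2)*(m + 3)*(m + 4)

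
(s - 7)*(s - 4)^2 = s^3 - 15*s^2 + 72*s - 112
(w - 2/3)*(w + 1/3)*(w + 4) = w^3 + 11*w^2/3 - 14*w/9 - 8/9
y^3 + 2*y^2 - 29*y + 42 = (y - 3)*(y - 2)*(y + 7)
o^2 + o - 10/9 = (o - 2/3)*(o + 5/3)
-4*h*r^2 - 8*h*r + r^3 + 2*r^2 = r*(-4*h + r)*(r + 2)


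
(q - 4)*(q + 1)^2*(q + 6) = q^4 + 4*q^3 - 19*q^2 - 46*q - 24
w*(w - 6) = w^2 - 6*w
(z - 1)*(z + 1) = z^2 - 1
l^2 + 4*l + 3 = (l + 1)*(l + 3)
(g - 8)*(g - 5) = g^2 - 13*g + 40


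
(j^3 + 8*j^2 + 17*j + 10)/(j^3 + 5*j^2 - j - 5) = (j + 2)/(j - 1)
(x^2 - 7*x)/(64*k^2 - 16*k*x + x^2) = x*(x - 7)/(64*k^2 - 16*k*x + x^2)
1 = 1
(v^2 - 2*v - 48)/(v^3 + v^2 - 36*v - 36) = (v - 8)/(v^2 - 5*v - 6)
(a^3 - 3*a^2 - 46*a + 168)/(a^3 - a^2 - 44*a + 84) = (a - 4)/(a - 2)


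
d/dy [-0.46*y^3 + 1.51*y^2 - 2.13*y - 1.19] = -1.38*y^2 + 3.02*y - 2.13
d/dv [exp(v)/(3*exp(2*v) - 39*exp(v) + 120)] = (40 - exp(2*v))*exp(v)/(3*(exp(4*v) - 26*exp(3*v) + 249*exp(2*v) - 1040*exp(v) + 1600))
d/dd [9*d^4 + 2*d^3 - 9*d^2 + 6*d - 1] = 36*d^3 + 6*d^2 - 18*d + 6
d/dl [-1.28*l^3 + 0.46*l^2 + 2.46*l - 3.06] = -3.84*l^2 + 0.92*l + 2.46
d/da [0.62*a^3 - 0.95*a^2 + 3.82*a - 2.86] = 1.86*a^2 - 1.9*a + 3.82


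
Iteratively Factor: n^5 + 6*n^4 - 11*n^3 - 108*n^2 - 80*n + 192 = (n - 1)*(n^4 + 7*n^3 - 4*n^2 - 112*n - 192) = (n - 1)*(n + 3)*(n^3 + 4*n^2 - 16*n - 64) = (n - 1)*(n + 3)*(n + 4)*(n^2 - 16) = (n - 4)*(n - 1)*(n + 3)*(n + 4)*(n + 4)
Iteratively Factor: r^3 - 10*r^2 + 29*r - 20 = (r - 1)*(r^2 - 9*r + 20) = (r - 4)*(r - 1)*(r - 5)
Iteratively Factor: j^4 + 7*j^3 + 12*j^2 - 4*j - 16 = (j + 2)*(j^3 + 5*j^2 + 2*j - 8) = (j - 1)*(j + 2)*(j^2 + 6*j + 8) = (j - 1)*(j + 2)^2*(j + 4)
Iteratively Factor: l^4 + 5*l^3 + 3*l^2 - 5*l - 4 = (l + 4)*(l^3 + l^2 - l - 1) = (l + 1)*(l + 4)*(l^2 - 1) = (l - 1)*(l + 1)*(l + 4)*(l + 1)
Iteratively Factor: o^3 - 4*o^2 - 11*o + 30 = (o + 3)*(o^2 - 7*o + 10) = (o - 2)*(o + 3)*(o - 5)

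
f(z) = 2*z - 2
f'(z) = 2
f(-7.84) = -17.68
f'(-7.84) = 2.00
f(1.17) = 0.34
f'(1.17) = 2.00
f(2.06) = 2.12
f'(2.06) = 2.00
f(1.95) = 1.90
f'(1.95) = 2.00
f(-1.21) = -4.42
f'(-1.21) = 2.00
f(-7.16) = -16.32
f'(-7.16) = 2.00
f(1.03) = 0.06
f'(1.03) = 2.00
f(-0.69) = -3.38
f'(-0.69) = 2.00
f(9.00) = 16.00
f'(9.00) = 2.00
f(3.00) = 4.00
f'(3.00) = 2.00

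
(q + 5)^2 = q^2 + 10*q + 25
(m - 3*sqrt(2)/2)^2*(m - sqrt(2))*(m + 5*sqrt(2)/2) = m^4 - 3*sqrt(2)*m^3/2 - 19*m^2/2 + 87*sqrt(2)*m/4 - 45/2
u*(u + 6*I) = u^2 + 6*I*u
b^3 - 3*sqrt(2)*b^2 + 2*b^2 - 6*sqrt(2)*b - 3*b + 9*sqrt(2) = (b - 1)*(b + 3)*(b - 3*sqrt(2))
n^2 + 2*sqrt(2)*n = n*(n + 2*sqrt(2))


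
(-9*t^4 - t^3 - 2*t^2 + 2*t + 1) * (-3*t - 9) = 27*t^5 + 84*t^4 + 15*t^3 + 12*t^2 - 21*t - 9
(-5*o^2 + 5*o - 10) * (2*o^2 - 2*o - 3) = -10*o^4 + 20*o^3 - 15*o^2 + 5*o + 30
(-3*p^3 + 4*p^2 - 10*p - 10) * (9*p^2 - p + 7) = -27*p^5 + 39*p^4 - 115*p^3 - 52*p^2 - 60*p - 70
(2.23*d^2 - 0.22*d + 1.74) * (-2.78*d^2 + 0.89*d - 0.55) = -6.1994*d^4 + 2.5963*d^3 - 6.2595*d^2 + 1.6696*d - 0.957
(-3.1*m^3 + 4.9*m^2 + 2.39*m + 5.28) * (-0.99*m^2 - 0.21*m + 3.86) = 3.069*m^5 - 4.2*m^4 - 15.3611*m^3 + 13.1849*m^2 + 8.1166*m + 20.3808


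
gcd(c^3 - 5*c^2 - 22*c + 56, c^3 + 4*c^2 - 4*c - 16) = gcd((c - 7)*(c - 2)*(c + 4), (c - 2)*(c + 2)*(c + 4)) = c^2 + 2*c - 8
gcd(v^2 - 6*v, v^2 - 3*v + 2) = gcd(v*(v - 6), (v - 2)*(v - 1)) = 1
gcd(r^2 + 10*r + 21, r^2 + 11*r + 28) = r + 7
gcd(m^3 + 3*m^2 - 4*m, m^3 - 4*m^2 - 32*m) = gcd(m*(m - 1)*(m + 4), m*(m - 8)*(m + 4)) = m^2 + 4*m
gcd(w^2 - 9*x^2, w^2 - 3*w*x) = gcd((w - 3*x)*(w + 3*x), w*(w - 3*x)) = -w + 3*x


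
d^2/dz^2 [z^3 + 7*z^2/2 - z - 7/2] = 6*z + 7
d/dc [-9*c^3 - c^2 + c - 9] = -27*c^2 - 2*c + 1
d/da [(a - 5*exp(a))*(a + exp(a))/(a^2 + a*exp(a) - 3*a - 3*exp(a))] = (-5*a*exp(a) + 20*exp(a) - 3)/(a^2 - 6*a + 9)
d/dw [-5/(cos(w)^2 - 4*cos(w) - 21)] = 10*(2 - cos(w))*sin(w)/(sin(w)^2 + 4*cos(w) + 20)^2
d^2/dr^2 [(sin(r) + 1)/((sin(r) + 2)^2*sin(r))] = (-4*sin(r)^2 - 5*sin(r) - 2 + 8/sin(r) + 16/sin(r)^2 + 8/sin(r)^3)/(sin(r) + 2)^4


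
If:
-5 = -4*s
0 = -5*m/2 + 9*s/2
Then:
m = 9/4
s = 5/4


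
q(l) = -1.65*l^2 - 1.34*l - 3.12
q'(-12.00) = 38.26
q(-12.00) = -224.64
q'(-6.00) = 18.46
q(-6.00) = -54.48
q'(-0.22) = -0.61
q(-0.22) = -2.91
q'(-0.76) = 1.17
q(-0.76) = -3.05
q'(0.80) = -3.98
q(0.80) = -5.25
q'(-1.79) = 4.57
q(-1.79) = -6.01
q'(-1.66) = 4.14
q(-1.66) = -5.44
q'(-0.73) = 1.07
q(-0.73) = -3.02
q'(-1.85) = 4.76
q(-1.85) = -6.29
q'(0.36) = -2.53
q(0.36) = -3.82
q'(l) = -3.3*l - 1.34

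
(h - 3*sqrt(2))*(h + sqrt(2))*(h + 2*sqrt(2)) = h^3 - 14*h - 12*sqrt(2)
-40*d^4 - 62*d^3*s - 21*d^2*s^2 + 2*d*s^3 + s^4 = (-5*d + s)*(d + s)*(2*d + s)*(4*d + s)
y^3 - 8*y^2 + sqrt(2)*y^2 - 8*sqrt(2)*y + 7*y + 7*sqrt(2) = (y - 7)*(y - 1)*(y + sqrt(2))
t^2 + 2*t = t*(t + 2)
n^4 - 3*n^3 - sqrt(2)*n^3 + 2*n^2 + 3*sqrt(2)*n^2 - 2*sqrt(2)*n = n*(n - 2)*(n - 1)*(n - sqrt(2))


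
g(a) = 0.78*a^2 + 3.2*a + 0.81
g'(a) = 1.56*a + 3.2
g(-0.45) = -0.47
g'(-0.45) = 2.50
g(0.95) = 4.55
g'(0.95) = 4.68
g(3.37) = 20.45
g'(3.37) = 8.46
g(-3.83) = -0.00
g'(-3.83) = -2.77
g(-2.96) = -1.83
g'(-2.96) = -1.42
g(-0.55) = -0.71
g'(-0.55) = 2.34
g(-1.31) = -2.04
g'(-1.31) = 1.16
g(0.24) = 1.62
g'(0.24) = 3.57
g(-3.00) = -1.77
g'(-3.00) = -1.48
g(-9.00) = 35.19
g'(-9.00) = -10.84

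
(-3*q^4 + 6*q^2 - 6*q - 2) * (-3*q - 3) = 9*q^5 + 9*q^4 - 18*q^3 + 24*q + 6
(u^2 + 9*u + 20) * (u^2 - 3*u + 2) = u^4 + 6*u^3 - 5*u^2 - 42*u + 40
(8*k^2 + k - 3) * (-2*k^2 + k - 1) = -16*k^4 + 6*k^3 - k^2 - 4*k + 3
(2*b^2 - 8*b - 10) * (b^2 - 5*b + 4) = 2*b^4 - 18*b^3 + 38*b^2 + 18*b - 40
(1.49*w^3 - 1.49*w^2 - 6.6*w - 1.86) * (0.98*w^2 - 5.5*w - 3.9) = 1.4602*w^5 - 9.6552*w^4 - 4.084*w^3 + 40.2882*w^2 + 35.97*w + 7.254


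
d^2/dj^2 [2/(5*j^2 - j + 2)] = 4*(-25*j^2 + 5*j + (10*j - 1)^2 - 10)/(5*j^2 - j + 2)^3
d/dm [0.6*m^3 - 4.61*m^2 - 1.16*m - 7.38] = 1.8*m^2 - 9.22*m - 1.16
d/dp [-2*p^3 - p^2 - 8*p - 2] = -6*p^2 - 2*p - 8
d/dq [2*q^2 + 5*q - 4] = 4*q + 5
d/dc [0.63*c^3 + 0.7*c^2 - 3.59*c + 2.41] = 1.89*c^2 + 1.4*c - 3.59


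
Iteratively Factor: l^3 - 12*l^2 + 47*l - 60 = (l - 3)*(l^2 - 9*l + 20) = (l - 5)*(l - 3)*(l - 4)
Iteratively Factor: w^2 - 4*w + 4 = (w - 2)*(w - 2)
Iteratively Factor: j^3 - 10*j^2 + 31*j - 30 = (j - 2)*(j^2 - 8*j + 15) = (j - 5)*(j - 2)*(j - 3)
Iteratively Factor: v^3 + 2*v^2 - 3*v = (v)*(v^2 + 2*v - 3) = v*(v - 1)*(v + 3)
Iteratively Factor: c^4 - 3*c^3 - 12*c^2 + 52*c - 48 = (c + 4)*(c^3 - 7*c^2 + 16*c - 12) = (c - 3)*(c + 4)*(c^2 - 4*c + 4) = (c - 3)*(c - 2)*(c + 4)*(c - 2)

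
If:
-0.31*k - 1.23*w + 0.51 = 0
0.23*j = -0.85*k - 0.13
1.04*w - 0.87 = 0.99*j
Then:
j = -0.43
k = -0.04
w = 0.42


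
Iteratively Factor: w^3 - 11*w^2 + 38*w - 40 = (w - 4)*(w^2 - 7*w + 10) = (w - 4)*(w - 2)*(w - 5)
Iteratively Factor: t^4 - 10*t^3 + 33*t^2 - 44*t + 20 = (t - 2)*(t^3 - 8*t^2 + 17*t - 10) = (t - 2)*(t - 1)*(t^2 - 7*t + 10) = (t - 2)^2*(t - 1)*(t - 5)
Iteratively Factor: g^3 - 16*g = (g)*(g^2 - 16) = g*(g + 4)*(g - 4)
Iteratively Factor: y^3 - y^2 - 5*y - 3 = (y + 1)*(y^2 - 2*y - 3) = (y - 3)*(y + 1)*(y + 1)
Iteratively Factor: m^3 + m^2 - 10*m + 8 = (m - 1)*(m^2 + 2*m - 8) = (m - 1)*(m + 4)*(m - 2)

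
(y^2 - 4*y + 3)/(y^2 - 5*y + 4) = (y - 3)/(y - 4)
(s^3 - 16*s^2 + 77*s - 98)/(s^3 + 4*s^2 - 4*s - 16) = (s^2 - 14*s + 49)/(s^2 + 6*s + 8)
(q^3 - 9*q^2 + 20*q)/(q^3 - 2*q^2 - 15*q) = (q - 4)/(q + 3)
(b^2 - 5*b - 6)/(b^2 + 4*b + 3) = (b - 6)/(b + 3)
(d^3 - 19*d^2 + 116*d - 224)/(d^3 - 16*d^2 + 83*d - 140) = (d - 8)/(d - 5)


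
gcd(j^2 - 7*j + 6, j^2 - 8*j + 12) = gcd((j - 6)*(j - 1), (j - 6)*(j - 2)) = j - 6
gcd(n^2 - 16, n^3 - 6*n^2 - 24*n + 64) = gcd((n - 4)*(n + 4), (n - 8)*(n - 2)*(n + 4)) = n + 4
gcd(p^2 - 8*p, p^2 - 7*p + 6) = 1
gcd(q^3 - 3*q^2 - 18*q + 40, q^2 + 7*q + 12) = q + 4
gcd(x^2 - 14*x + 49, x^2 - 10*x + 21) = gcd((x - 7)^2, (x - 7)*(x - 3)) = x - 7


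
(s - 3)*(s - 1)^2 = s^3 - 5*s^2 + 7*s - 3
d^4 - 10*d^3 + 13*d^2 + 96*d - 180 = (d - 6)*(d - 5)*(d - 2)*(d + 3)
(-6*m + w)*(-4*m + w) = 24*m^2 - 10*m*w + w^2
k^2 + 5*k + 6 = (k + 2)*(k + 3)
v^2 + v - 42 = (v - 6)*(v + 7)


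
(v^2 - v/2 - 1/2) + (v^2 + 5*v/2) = 2*v^2 + 2*v - 1/2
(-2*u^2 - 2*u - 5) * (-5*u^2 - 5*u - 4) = 10*u^4 + 20*u^3 + 43*u^2 + 33*u + 20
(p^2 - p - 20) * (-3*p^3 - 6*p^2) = -3*p^5 - 3*p^4 + 66*p^3 + 120*p^2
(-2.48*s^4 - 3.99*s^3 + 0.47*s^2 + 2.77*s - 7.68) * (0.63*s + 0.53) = -1.5624*s^5 - 3.8281*s^4 - 1.8186*s^3 + 1.9942*s^2 - 3.3703*s - 4.0704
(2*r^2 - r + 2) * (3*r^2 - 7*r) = 6*r^4 - 17*r^3 + 13*r^2 - 14*r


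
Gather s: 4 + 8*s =8*s + 4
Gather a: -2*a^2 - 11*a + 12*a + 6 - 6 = -2*a^2 + a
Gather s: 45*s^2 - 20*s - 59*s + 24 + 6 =45*s^2 - 79*s + 30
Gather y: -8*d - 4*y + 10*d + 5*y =2*d + y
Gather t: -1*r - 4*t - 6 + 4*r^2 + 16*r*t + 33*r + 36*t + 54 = 4*r^2 + 32*r + t*(16*r + 32) + 48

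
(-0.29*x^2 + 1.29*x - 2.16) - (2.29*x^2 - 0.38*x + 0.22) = -2.58*x^2 + 1.67*x - 2.38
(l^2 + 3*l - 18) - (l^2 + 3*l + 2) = -20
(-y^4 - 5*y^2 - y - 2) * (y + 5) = -y^5 - 5*y^4 - 5*y^3 - 26*y^2 - 7*y - 10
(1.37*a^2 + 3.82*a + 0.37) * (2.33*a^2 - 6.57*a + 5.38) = 3.1921*a^4 - 0.100300000000001*a^3 - 16.8647*a^2 + 18.1207*a + 1.9906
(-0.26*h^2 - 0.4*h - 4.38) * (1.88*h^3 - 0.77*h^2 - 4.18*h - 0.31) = -0.4888*h^5 - 0.5518*h^4 - 6.8396*h^3 + 5.1252*h^2 + 18.4324*h + 1.3578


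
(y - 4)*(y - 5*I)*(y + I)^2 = y^4 - 4*y^3 - 3*I*y^3 + 9*y^2 + 12*I*y^2 - 36*y + 5*I*y - 20*I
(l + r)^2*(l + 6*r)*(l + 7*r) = l^4 + 15*l^3*r + 69*l^2*r^2 + 97*l*r^3 + 42*r^4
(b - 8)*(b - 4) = b^2 - 12*b + 32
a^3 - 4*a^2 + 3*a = a*(a - 3)*(a - 1)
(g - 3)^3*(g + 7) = g^4 - 2*g^3 - 36*g^2 + 162*g - 189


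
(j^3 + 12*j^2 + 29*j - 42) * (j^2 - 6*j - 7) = j^5 + 6*j^4 - 50*j^3 - 300*j^2 + 49*j + 294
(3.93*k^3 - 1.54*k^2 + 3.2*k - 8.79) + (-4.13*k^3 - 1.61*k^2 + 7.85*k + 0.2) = -0.2*k^3 - 3.15*k^2 + 11.05*k - 8.59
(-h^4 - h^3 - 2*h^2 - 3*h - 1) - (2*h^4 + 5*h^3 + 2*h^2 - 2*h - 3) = -3*h^4 - 6*h^3 - 4*h^2 - h + 2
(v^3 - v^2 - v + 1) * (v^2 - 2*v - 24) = v^5 - 3*v^4 - 23*v^3 + 27*v^2 + 22*v - 24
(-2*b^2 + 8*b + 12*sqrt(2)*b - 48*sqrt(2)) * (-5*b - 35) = 10*b^3 - 60*sqrt(2)*b^2 + 30*b^2 - 280*b - 180*sqrt(2)*b + 1680*sqrt(2)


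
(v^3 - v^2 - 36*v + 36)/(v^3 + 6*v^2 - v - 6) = (v - 6)/(v + 1)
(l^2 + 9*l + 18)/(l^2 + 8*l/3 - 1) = 3*(l + 6)/(3*l - 1)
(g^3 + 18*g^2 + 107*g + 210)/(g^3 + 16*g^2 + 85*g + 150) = (g + 7)/(g + 5)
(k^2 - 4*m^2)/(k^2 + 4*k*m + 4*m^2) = (k - 2*m)/(k + 2*m)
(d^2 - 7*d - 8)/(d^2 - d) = (d^2 - 7*d - 8)/(d*(d - 1))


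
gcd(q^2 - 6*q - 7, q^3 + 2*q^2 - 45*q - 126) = q - 7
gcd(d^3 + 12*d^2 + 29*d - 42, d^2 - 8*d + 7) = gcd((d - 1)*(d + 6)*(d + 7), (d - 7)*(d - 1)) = d - 1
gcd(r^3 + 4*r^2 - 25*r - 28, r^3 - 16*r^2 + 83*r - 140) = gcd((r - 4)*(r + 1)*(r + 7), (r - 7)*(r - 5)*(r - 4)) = r - 4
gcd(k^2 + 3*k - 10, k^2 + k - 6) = k - 2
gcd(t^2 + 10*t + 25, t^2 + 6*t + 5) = t + 5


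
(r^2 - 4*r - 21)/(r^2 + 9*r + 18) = (r - 7)/(r + 6)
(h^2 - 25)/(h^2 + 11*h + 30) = (h - 5)/(h + 6)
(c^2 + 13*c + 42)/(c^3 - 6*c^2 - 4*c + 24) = (c^2 + 13*c + 42)/(c^3 - 6*c^2 - 4*c + 24)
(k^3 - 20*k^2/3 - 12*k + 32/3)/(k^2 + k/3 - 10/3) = (3*k^2 - 26*k + 16)/(3*k - 5)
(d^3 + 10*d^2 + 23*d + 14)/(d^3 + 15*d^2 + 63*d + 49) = (d + 2)/(d + 7)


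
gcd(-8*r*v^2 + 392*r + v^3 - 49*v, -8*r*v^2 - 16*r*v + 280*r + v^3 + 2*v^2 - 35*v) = 8*r*v + 56*r - v^2 - 7*v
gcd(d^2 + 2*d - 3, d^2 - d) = d - 1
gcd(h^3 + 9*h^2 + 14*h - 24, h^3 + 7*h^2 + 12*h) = h + 4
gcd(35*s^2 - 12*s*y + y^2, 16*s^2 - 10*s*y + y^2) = 1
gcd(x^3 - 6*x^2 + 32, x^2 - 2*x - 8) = x^2 - 2*x - 8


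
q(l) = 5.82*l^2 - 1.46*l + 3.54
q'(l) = 11.64*l - 1.46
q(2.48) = 35.71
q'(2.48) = 27.41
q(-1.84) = 25.93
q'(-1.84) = -22.88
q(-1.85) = 26.16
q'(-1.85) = -22.99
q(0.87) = 6.67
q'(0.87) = 8.67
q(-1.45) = 17.89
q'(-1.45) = -18.34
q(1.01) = 8.00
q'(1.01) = 10.30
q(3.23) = 59.54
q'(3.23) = 36.14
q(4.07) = 94.01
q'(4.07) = 45.91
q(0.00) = 3.54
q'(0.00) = -1.46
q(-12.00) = 859.14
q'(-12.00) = -141.14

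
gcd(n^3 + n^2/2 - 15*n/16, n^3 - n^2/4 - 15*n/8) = n^2 + 5*n/4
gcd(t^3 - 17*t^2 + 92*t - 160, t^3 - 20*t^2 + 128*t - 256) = t^2 - 12*t + 32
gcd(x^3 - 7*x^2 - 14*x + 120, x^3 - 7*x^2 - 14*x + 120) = x^3 - 7*x^2 - 14*x + 120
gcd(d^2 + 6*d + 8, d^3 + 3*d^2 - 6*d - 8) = d + 4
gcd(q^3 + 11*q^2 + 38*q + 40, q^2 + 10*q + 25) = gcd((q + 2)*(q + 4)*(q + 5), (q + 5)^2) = q + 5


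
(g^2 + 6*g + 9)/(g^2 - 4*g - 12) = (g^2 + 6*g + 9)/(g^2 - 4*g - 12)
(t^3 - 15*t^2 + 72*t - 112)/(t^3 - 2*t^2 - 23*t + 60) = (t^2 - 11*t + 28)/(t^2 + 2*t - 15)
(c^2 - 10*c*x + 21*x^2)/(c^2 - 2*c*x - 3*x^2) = (c - 7*x)/(c + x)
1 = 1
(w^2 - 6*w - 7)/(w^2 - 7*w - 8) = (w - 7)/(w - 8)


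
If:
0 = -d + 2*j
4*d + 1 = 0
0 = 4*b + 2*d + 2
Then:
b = -3/8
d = -1/4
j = -1/8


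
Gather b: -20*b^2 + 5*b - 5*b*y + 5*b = -20*b^2 + b*(10 - 5*y)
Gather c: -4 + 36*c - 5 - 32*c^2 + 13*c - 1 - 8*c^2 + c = -40*c^2 + 50*c - 10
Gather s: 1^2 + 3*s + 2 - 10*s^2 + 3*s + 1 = -10*s^2 + 6*s + 4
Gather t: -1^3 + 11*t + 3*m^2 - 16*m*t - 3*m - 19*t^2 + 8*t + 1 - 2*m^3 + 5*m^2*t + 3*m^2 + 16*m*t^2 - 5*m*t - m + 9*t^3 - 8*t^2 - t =-2*m^3 + 6*m^2 - 4*m + 9*t^3 + t^2*(16*m - 27) + t*(5*m^2 - 21*m + 18)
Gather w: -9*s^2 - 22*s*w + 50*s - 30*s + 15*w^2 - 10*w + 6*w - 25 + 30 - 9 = -9*s^2 + 20*s + 15*w^2 + w*(-22*s - 4) - 4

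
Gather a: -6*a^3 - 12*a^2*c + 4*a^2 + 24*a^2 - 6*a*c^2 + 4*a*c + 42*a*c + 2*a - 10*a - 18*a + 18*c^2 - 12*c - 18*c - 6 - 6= -6*a^3 + a^2*(28 - 12*c) + a*(-6*c^2 + 46*c - 26) + 18*c^2 - 30*c - 12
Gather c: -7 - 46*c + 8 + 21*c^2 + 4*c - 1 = 21*c^2 - 42*c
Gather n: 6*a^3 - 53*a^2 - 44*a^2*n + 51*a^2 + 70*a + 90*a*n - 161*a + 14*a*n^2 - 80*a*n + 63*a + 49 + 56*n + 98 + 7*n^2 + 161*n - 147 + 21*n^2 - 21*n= 6*a^3 - 2*a^2 - 28*a + n^2*(14*a + 28) + n*(-44*a^2 + 10*a + 196)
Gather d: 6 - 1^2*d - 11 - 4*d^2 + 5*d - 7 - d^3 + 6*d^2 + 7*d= -d^3 + 2*d^2 + 11*d - 12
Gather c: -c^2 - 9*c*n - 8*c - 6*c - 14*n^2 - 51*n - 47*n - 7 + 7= -c^2 + c*(-9*n - 14) - 14*n^2 - 98*n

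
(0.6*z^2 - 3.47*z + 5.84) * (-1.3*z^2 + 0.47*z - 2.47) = -0.78*z^4 + 4.793*z^3 - 10.7049*z^2 + 11.3157*z - 14.4248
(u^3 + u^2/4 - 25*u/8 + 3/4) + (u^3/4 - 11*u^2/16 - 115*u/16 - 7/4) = 5*u^3/4 - 7*u^2/16 - 165*u/16 - 1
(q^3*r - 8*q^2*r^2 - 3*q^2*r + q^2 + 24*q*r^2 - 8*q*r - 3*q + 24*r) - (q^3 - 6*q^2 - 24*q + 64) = q^3*r - q^3 - 8*q^2*r^2 - 3*q^2*r + 7*q^2 + 24*q*r^2 - 8*q*r + 21*q + 24*r - 64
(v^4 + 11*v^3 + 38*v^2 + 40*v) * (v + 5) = v^5 + 16*v^4 + 93*v^3 + 230*v^2 + 200*v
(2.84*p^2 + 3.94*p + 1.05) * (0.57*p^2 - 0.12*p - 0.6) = 1.6188*p^4 + 1.905*p^3 - 1.5783*p^2 - 2.49*p - 0.63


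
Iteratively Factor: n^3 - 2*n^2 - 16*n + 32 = (n - 2)*(n^2 - 16) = (n - 4)*(n - 2)*(n + 4)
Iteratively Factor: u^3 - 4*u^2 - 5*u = (u)*(u^2 - 4*u - 5) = u*(u - 5)*(u + 1)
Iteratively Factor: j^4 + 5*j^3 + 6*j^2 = (j)*(j^3 + 5*j^2 + 6*j) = j*(j + 2)*(j^2 + 3*j) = j^2*(j + 2)*(j + 3)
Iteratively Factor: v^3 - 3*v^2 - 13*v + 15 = (v - 1)*(v^2 - 2*v - 15) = (v - 1)*(v + 3)*(v - 5)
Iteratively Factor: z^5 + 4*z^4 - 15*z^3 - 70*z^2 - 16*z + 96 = (z - 4)*(z^4 + 8*z^3 + 17*z^2 - 2*z - 24) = (z - 4)*(z - 1)*(z^3 + 9*z^2 + 26*z + 24) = (z - 4)*(z - 1)*(z + 4)*(z^2 + 5*z + 6) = (z - 4)*(z - 1)*(z + 3)*(z + 4)*(z + 2)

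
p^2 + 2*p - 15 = (p - 3)*(p + 5)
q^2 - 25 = (q - 5)*(q + 5)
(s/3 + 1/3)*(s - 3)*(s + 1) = s^3/3 - s^2/3 - 5*s/3 - 1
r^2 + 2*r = r*(r + 2)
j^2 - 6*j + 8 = (j - 4)*(j - 2)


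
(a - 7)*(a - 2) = a^2 - 9*a + 14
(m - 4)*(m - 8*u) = m^2 - 8*m*u - 4*m + 32*u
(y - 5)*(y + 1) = y^2 - 4*y - 5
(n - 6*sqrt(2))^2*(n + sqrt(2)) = n^3 - 11*sqrt(2)*n^2 + 48*n + 72*sqrt(2)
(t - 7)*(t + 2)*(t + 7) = t^3 + 2*t^2 - 49*t - 98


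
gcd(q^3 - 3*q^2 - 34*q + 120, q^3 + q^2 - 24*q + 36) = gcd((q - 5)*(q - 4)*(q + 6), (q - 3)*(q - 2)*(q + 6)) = q + 6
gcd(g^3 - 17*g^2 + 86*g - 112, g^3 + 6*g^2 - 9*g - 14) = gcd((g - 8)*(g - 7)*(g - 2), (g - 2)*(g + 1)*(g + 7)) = g - 2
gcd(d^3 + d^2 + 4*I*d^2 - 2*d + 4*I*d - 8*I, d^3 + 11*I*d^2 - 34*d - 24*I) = d + 4*I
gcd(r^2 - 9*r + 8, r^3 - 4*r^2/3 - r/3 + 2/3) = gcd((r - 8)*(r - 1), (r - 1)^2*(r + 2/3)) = r - 1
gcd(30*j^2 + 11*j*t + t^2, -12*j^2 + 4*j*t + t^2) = 6*j + t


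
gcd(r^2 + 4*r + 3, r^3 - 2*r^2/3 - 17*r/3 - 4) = r + 1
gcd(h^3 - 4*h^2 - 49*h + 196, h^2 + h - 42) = h + 7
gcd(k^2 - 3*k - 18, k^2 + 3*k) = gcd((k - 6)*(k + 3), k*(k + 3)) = k + 3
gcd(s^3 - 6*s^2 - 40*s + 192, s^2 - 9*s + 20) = s - 4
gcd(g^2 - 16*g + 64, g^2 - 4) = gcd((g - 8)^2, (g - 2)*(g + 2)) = 1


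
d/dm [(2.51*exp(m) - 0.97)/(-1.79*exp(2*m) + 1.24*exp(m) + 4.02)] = (4.4929*exp(2*m) - 3.4726*exp(m) + 11.293)*exp(m)/(3.2041*exp(4*m) - 4.4392*exp(3*m) - 12.854*exp(2*m) + 9.9696*exp(m) + 16.1604)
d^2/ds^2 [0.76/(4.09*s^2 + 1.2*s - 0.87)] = (-25.426712*s^2 - 7.46016*s + 0.76*(8.18*s + 1.2)*(16.36*s + 2.4) + 5.408616)/(4.09*s^2 + 1.2*s - 0.87)^3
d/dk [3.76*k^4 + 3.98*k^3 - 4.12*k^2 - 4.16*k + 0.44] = 15.04*k^3 + 11.94*k^2 - 8.24*k - 4.16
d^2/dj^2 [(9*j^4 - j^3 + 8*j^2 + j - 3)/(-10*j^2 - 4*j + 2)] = (-225*j^6 - 270*j^5 + 27*j^4 + 208*j^3 + 45*j^2 + 78*j + 17)/(125*j^6 + 150*j^5 - 15*j^4 - 52*j^3 + 3*j^2 + 6*j - 1)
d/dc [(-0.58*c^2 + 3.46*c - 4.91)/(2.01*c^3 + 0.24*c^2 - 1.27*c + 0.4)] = (1.1658*c^4 - 13.9092*c^3 + 29.5135*c^2 + 1.8928*c - 4.8517)/(4.0401*c^6 + 0.9648*c^5 - 5.0478*c^4 + 0.9984*c^3 + 1.8049*c^2 - 1.016*c + 0.16)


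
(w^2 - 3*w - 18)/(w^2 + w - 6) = (w - 6)/(w - 2)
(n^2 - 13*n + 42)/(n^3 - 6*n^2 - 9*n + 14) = (n - 6)/(n^2 + n - 2)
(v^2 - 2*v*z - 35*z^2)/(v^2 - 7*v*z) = (v + 5*z)/v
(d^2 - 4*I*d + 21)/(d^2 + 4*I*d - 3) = (d - 7*I)/(d + I)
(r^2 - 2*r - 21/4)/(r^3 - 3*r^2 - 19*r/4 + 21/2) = (2*r + 3)/(2*r^2 + r - 6)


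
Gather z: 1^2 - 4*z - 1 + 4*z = 0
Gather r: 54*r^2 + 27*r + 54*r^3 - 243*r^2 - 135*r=54*r^3 - 189*r^2 - 108*r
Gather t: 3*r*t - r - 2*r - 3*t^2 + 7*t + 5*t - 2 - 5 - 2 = -3*r - 3*t^2 + t*(3*r + 12) - 9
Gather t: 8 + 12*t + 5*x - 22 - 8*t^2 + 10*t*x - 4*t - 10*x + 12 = -8*t^2 + t*(10*x + 8) - 5*x - 2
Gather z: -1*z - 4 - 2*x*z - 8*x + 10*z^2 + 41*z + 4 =-8*x + 10*z^2 + z*(40 - 2*x)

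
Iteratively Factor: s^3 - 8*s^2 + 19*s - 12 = (s - 3)*(s^2 - 5*s + 4) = (s - 4)*(s - 3)*(s - 1)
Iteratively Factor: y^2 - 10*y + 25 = (y - 5)*(y - 5)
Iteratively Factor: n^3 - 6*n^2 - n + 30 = (n - 5)*(n^2 - n - 6) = (n - 5)*(n - 3)*(n + 2)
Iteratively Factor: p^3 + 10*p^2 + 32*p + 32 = (p + 4)*(p^2 + 6*p + 8) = (p + 4)^2*(p + 2)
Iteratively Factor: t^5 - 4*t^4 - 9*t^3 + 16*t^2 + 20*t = (t + 1)*(t^4 - 5*t^3 - 4*t^2 + 20*t) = (t - 2)*(t + 1)*(t^3 - 3*t^2 - 10*t) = t*(t - 2)*(t + 1)*(t^2 - 3*t - 10) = t*(t - 5)*(t - 2)*(t + 1)*(t + 2)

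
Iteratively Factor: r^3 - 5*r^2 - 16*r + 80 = (r - 5)*(r^2 - 16) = (r - 5)*(r + 4)*(r - 4)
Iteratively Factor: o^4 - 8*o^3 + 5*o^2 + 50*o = (o)*(o^3 - 8*o^2 + 5*o + 50) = o*(o - 5)*(o^2 - 3*o - 10) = o*(o - 5)^2*(o + 2)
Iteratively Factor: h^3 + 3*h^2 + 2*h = (h + 1)*(h^2 + 2*h) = h*(h + 1)*(h + 2)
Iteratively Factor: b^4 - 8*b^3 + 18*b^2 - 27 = (b - 3)*(b^3 - 5*b^2 + 3*b + 9) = (b - 3)^2*(b^2 - 2*b - 3) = (b - 3)^3*(b + 1)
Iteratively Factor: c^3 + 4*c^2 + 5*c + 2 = (c + 1)*(c^2 + 3*c + 2) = (c + 1)^2*(c + 2)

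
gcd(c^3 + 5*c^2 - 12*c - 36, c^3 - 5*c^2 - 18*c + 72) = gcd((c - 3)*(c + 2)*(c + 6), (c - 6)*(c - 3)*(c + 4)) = c - 3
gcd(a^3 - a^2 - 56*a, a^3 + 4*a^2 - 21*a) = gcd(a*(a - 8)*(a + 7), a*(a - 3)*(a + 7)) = a^2 + 7*a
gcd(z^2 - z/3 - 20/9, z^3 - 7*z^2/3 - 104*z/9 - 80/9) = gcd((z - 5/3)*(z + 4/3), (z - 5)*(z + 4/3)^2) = z + 4/3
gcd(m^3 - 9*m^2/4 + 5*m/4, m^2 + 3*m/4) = m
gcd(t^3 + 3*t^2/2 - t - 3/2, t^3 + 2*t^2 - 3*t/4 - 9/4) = t^2 + t/2 - 3/2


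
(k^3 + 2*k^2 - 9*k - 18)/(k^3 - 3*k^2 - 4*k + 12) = (k + 3)/(k - 2)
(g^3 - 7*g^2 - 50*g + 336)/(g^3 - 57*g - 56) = (g - 6)/(g + 1)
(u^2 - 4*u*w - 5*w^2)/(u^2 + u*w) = (u - 5*w)/u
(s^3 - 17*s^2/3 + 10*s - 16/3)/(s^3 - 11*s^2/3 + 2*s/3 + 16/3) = (s - 1)/(s + 1)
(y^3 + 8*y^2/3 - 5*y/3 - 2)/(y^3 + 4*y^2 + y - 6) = (y + 2/3)/(y + 2)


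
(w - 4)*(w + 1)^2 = w^3 - 2*w^2 - 7*w - 4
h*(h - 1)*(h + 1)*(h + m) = h^4 + h^3*m - h^2 - h*m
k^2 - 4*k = k*(k - 4)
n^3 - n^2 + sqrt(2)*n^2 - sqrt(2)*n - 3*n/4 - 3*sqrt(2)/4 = (n - 3/2)*(n + 1/2)*(n + sqrt(2))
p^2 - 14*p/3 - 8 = (p - 6)*(p + 4/3)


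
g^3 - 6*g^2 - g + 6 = (g - 6)*(g - 1)*(g + 1)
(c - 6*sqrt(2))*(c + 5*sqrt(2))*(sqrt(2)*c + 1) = sqrt(2)*c^3 - c^2 - 61*sqrt(2)*c - 60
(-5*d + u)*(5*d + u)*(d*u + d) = -25*d^3*u - 25*d^3 + d*u^3 + d*u^2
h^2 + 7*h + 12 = (h + 3)*(h + 4)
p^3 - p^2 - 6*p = p*(p - 3)*(p + 2)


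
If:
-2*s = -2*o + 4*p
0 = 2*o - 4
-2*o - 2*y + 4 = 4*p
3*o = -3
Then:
No Solution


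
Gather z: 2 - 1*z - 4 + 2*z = z - 2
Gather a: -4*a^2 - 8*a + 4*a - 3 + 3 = -4*a^2 - 4*a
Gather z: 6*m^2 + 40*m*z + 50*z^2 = 6*m^2 + 40*m*z + 50*z^2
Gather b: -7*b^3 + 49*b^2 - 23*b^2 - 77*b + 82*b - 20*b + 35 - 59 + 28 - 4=-7*b^3 + 26*b^2 - 15*b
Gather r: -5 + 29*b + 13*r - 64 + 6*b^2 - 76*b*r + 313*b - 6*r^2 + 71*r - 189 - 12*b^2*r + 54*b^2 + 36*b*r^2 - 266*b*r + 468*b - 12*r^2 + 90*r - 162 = 60*b^2 + 810*b + r^2*(36*b - 18) + r*(-12*b^2 - 342*b + 174) - 420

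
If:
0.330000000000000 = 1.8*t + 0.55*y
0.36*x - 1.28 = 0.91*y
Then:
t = 0.183333333333333 - 0.305555555555556*y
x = 2.52777777777778*y + 3.55555555555556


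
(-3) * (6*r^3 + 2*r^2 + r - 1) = -18*r^3 - 6*r^2 - 3*r + 3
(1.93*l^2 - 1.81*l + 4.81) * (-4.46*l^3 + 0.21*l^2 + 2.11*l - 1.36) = -8.6078*l^5 + 8.4779*l^4 - 17.7604*l^3 - 5.4338*l^2 + 12.6107*l - 6.5416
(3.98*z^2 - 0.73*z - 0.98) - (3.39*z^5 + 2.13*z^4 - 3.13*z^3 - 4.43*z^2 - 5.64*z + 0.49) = -3.39*z^5 - 2.13*z^4 + 3.13*z^3 + 8.41*z^2 + 4.91*z - 1.47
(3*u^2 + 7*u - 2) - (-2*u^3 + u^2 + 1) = 2*u^3 + 2*u^2 + 7*u - 3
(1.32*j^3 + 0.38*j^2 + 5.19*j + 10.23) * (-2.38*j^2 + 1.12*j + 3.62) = -3.1416*j^5 + 0.574*j^4 - 7.1482*j^3 - 17.159*j^2 + 30.2454*j + 37.0326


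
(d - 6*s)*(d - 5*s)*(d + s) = d^3 - 10*d^2*s + 19*d*s^2 + 30*s^3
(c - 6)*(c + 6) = c^2 - 36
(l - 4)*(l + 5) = l^2 + l - 20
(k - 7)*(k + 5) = k^2 - 2*k - 35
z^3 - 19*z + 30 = (z - 3)*(z - 2)*(z + 5)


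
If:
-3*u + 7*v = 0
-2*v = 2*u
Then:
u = 0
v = 0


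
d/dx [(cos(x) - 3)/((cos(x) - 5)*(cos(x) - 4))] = (cos(x)^2 - 6*cos(x) + 7)*sin(x)/((cos(x) - 5)^2*(cos(x) - 4)^2)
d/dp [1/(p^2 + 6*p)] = 2*(-p - 3)/(p^2*(p + 6)^2)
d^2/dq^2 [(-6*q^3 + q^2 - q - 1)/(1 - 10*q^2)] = 2*(160*q^3 + 270*q^2 + 48*q + 9)/(1000*q^6 - 300*q^4 + 30*q^2 - 1)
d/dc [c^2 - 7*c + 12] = 2*c - 7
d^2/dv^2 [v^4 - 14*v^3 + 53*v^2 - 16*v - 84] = 12*v^2 - 84*v + 106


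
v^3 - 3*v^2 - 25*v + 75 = (v - 5)*(v - 3)*(v + 5)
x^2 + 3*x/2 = x*(x + 3/2)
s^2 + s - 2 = (s - 1)*(s + 2)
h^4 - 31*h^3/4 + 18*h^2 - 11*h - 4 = (h - 4)*(h - 2)^2*(h + 1/4)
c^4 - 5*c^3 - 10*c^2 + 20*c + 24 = (c - 6)*(c - 2)*(c + 1)*(c + 2)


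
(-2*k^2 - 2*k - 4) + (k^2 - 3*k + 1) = -k^2 - 5*k - 3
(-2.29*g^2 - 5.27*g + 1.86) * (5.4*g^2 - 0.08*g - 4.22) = -12.366*g^4 - 28.2748*g^3 + 20.1294*g^2 + 22.0906*g - 7.8492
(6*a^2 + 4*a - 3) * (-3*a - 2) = -18*a^3 - 24*a^2 + a + 6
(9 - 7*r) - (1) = 8 - 7*r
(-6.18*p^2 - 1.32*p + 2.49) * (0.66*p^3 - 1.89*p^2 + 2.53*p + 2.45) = -4.0788*p^5 + 10.809*p^4 - 11.4972*p^3 - 23.1867*p^2 + 3.0657*p + 6.1005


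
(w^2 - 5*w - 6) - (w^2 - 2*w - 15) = 9 - 3*w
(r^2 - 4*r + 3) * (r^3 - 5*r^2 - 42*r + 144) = r^5 - 9*r^4 - 19*r^3 + 297*r^2 - 702*r + 432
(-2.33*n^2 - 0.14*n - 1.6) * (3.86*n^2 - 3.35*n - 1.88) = -8.9938*n^4 + 7.2651*n^3 - 1.3266*n^2 + 5.6232*n + 3.008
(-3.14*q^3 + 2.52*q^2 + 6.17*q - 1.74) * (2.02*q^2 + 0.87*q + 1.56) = -6.3428*q^5 + 2.3586*q^4 + 9.7574*q^3 + 5.7843*q^2 + 8.1114*q - 2.7144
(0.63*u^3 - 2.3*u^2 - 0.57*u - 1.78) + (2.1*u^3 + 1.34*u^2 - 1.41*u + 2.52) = 2.73*u^3 - 0.96*u^2 - 1.98*u + 0.74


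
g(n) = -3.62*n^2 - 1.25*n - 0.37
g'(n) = -7.24*n - 1.25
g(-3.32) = -36.12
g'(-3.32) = 22.79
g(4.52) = -79.98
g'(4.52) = -33.97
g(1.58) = -11.38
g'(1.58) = -12.69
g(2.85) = -33.34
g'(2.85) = -21.88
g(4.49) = -78.96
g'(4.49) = -33.76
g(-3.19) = -33.22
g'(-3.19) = 21.85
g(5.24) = -106.32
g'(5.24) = -39.19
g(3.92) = -60.90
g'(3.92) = -29.63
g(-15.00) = -796.12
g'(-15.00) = 107.35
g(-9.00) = -282.34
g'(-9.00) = 63.91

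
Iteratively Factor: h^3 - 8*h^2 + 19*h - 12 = (h - 1)*(h^2 - 7*h + 12) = (h - 4)*(h - 1)*(h - 3)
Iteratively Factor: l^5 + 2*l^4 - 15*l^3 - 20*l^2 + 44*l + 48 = (l + 1)*(l^4 + l^3 - 16*l^2 - 4*l + 48) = (l + 1)*(l + 2)*(l^3 - l^2 - 14*l + 24) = (l - 2)*(l + 1)*(l + 2)*(l^2 + l - 12) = (l - 2)*(l + 1)*(l + 2)*(l + 4)*(l - 3)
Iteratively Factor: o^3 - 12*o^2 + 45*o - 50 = (o - 5)*(o^2 - 7*o + 10) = (o - 5)^2*(o - 2)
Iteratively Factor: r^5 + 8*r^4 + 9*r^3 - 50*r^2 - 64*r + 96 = (r - 1)*(r^4 + 9*r^3 + 18*r^2 - 32*r - 96) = (r - 1)*(r + 4)*(r^3 + 5*r^2 - 2*r - 24) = (r - 1)*(r + 4)^2*(r^2 + r - 6) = (r - 1)*(r + 3)*(r + 4)^2*(r - 2)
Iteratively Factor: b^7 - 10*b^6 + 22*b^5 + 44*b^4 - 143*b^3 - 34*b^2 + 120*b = (b)*(b^6 - 10*b^5 + 22*b^4 + 44*b^3 - 143*b^2 - 34*b + 120) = b*(b - 4)*(b^5 - 6*b^4 - 2*b^3 + 36*b^2 + b - 30) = b*(b - 4)*(b - 1)*(b^4 - 5*b^3 - 7*b^2 + 29*b + 30) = b*(b - 4)*(b - 1)*(b + 1)*(b^3 - 6*b^2 - b + 30) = b*(b - 4)*(b - 1)*(b + 1)*(b + 2)*(b^2 - 8*b + 15) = b*(b - 5)*(b - 4)*(b - 1)*(b + 1)*(b + 2)*(b - 3)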